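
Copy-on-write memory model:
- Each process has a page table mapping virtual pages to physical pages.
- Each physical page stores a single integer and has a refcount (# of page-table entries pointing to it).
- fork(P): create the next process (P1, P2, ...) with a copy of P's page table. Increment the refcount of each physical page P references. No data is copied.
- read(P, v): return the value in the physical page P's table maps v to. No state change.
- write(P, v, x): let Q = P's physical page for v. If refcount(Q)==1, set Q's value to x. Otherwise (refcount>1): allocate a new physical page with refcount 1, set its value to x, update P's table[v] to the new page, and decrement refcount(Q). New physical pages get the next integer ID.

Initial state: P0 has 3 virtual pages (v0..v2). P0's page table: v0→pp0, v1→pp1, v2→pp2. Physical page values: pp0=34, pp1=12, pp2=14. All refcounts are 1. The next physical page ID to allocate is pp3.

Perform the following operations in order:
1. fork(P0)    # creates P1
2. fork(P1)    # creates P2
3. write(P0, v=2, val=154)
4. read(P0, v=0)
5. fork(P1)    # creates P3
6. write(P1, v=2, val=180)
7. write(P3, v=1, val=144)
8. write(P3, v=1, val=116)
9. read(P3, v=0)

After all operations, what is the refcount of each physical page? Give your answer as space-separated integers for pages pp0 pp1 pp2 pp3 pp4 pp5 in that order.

Answer: 4 3 2 1 1 1

Derivation:
Op 1: fork(P0) -> P1. 3 ppages; refcounts: pp0:2 pp1:2 pp2:2
Op 2: fork(P1) -> P2. 3 ppages; refcounts: pp0:3 pp1:3 pp2:3
Op 3: write(P0, v2, 154). refcount(pp2)=3>1 -> COPY to pp3. 4 ppages; refcounts: pp0:3 pp1:3 pp2:2 pp3:1
Op 4: read(P0, v0) -> 34. No state change.
Op 5: fork(P1) -> P3. 4 ppages; refcounts: pp0:4 pp1:4 pp2:3 pp3:1
Op 6: write(P1, v2, 180). refcount(pp2)=3>1 -> COPY to pp4. 5 ppages; refcounts: pp0:4 pp1:4 pp2:2 pp3:1 pp4:1
Op 7: write(P3, v1, 144). refcount(pp1)=4>1 -> COPY to pp5. 6 ppages; refcounts: pp0:4 pp1:3 pp2:2 pp3:1 pp4:1 pp5:1
Op 8: write(P3, v1, 116). refcount(pp5)=1 -> write in place. 6 ppages; refcounts: pp0:4 pp1:3 pp2:2 pp3:1 pp4:1 pp5:1
Op 9: read(P3, v0) -> 34. No state change.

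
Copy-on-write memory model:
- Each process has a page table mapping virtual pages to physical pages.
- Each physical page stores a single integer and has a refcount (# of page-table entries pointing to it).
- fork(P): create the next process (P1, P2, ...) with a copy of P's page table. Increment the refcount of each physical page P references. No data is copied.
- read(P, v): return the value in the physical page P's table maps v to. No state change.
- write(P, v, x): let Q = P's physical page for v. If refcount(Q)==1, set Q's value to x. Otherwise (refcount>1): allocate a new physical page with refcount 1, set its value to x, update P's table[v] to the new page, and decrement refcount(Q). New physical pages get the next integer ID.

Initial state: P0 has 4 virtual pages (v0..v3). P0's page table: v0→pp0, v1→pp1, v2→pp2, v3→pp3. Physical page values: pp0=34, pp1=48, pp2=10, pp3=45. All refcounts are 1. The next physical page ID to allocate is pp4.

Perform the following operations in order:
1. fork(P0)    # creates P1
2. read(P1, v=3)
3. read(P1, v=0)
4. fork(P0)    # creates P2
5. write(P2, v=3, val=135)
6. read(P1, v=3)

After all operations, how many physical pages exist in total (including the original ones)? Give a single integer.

Answer: 5

Derivation:
Op 1: fork(P0) -> P1. 4 ppages; refcounts: pp0:2 pp1:2 pp2:2 pp3:2
Op 2: read(P1, v3) -> 45. No state change.
Op 3: read(P1, v0) -> 34. No state change.
Op 4: fork(P0) -> P2. 4 ppages; refcounts: pp0:3 pp1:3 pp2:3 pp3:3
Op 5: write(P2, v3, 135). refcount(pp3)=3>1 -> COPY to pp4. 5 ppages; refcounts: pp0:3 pp1:3 pp2:3 pp3:2 pp4:1
Op 6: read(P1, v3) -> 45. No state change.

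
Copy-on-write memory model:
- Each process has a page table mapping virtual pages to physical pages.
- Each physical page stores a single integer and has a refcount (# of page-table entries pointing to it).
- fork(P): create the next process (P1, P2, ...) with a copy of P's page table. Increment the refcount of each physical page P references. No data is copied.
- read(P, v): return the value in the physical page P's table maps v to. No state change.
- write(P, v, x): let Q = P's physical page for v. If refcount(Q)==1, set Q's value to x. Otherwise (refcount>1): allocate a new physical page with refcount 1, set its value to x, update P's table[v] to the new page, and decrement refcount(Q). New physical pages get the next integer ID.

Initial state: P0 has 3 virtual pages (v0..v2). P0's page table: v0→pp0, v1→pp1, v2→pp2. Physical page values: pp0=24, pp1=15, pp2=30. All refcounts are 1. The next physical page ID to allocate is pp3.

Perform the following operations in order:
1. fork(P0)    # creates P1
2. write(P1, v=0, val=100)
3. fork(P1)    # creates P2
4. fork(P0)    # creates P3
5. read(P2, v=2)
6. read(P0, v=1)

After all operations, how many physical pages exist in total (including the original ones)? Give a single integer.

Answer: 4

Derivation:
Op 1: fork(P0) -> P1. 3 ppages; refcounts: pp0:2 pp1:2 pp2:2
Op 2: write(P1, v0, 100). refcount(pp0)=2>1 -> COPY to pp3. 4 ppages; refcounts: pp0:1 pp1:2 pp2:2 pp3:1
Op 3: fork(P1) -> P2. 4 ppages; refcounts: pp0:1 pp1:3 pp2:3 pp3:2
Op 4: fork(P0) -> P3. 4 ppages; refcounts: pp0:2 pp1:4 pp2:4 pp3:2
Op 5: read(P2, v2) -> 30. No state change.
Op 6: read(P0, v1) -> 15. No state change.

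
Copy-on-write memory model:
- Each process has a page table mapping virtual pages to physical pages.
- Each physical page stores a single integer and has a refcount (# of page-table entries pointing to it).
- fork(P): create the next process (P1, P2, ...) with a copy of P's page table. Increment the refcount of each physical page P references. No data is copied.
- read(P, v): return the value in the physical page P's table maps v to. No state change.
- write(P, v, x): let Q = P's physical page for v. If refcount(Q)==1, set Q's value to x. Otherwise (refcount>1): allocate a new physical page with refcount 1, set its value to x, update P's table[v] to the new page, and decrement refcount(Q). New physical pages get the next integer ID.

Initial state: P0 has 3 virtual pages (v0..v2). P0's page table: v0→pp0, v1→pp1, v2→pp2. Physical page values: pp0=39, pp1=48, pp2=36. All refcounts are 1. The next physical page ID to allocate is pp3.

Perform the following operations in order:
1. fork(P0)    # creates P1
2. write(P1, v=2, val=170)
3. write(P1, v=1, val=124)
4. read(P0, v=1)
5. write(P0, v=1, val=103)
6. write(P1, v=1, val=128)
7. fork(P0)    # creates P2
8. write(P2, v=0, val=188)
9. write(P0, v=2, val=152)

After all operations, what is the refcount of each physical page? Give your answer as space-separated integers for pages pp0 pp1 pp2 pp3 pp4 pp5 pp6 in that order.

Op 1: fork(P0) -> P1. 3 ppages; refcounts: pp0:2 pp1:2 pp2:2
Op 2: write(P1, v2, 170). refcount(pp2)=2>1 -> COPY to pp3. 4 ppages; refcounts: pp0:2 pp1:2 pp2:1 pp3:1
Op 3: write(P1, v1, 124). refcount(pp1)=2>1 -> COPY to pp4. 5 ppages; refcounts: pp0:2 pp1:1 pp2:1 pp3:1 pp4:1
Op 4: read(P0, v1) -> 48. No state change.
Op 5: write(P0, v1, 103). refcount(pp1)=1 -> write in place. 5 ppages; refcounts: pp0:2 pp1:1 pp2:1 pp3:1 pp4:1
Op 6: write(P1, v1, 128). refcount(pp4)=1 -> write in place. 5 ppages; refcounts: pp0:2 pp1:1 pp2:1 pp3:1 pp4:1
Op 7: fork(P0) -> P2. 5 ppages; refcounts: pp0:3 pp1:2 pp2:2 pp3:1 pp4:1
Op 8: write(P2, v0, 188). refcount(pp0)=3>1 -> COPY to pp5. 6 ppages; refcounts: pp0:2 pp1:2 pp2:2 pp3:1 pp4:1 pp5:1
Op 9: write(P0, v2, 152). refcount(pp2)=2>1 -> COPY to pp6. 7 ppages; refcounts: pp0:2 pp1:2 pp2:1 pp3:1 pp4:1 pp5:1 pp6:1

Answer: 2 2 1 1 1 1 1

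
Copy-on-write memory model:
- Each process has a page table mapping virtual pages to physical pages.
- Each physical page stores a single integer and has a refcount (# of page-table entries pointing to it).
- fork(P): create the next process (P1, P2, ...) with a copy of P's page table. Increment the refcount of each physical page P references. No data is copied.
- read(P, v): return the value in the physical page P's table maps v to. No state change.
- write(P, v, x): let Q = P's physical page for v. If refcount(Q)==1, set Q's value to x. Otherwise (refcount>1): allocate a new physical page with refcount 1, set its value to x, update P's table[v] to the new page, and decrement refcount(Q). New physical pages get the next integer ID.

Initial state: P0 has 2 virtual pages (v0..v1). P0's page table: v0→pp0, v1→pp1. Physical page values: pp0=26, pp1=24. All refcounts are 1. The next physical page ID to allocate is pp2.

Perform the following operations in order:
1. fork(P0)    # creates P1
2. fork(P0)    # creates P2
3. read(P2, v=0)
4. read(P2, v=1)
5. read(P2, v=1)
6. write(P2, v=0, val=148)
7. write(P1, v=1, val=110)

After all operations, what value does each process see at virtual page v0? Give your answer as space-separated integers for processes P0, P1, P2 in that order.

Op 1: fork(P0) -> P1. 2 ppages; refcounts: pp0:2 pp1:2
Op 2: fork(P0) -> P2. 2 ppages; refcounts: pp0:3 pp1:3
Op 3: read(P2, v0) -> 26. No state change.
Op 4: read(P2, v1) -> 24. No state change.
Op 5: read(P2, v1) -> 24. No state change.
Op 6: write(P2, v0, 148). refcount(pp0)=3>1 -> COPY to pp2. 3 ppages; refcounts: pp0:2 pp1:3 pp2:1
Op 7: write(P1, v1, 110). refcount(pp1)=3>1 -> COPY to pp3. 4 ppages; refcounts: pp0:2 pp1:2 pp2:1 pp3:1
P0: v0 -> pp0 = 26
P1: v0 -> pp0 = 26
P2: v0 -> pp2 = 148

Answer: 26 26 148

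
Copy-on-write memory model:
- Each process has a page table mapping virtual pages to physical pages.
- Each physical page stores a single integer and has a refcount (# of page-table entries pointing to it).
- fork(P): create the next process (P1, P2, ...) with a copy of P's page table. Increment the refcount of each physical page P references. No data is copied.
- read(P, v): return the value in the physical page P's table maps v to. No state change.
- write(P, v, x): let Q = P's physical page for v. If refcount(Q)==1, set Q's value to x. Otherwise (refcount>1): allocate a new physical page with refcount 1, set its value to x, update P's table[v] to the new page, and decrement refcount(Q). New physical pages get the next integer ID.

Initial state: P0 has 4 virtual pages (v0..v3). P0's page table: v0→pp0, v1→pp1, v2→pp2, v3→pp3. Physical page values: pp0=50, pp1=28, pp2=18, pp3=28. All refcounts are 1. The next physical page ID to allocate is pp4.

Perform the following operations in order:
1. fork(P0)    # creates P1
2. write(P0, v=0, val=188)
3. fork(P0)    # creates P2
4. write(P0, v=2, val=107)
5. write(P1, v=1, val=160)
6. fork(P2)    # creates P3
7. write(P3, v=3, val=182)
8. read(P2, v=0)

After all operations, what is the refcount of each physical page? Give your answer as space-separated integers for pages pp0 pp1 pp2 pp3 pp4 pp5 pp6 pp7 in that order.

Op 1: fork(P0) -> P1. 4 ppages; refcounts: pp0:2 pp1:2 pp2:2 pp3:2
Op 2: write(P0, v0, 188). refcount(pp0)=2>1 -> COPY to pp4. 5 ppages; refcounts: pp0:1 pp1:2 pp2:2 pp3:2 pp4:1
Op 3: fork(P0) -> P2. 5 ppages; refcounts: pp0:1 pp1:3 pp2:3 pp3:3 pp4:2
Op 4: write(P0, v2, 107). refcount(pp2)=3>1 -> COPY to pp5. 6 ppages; refcounts: pp0:1 pp1:3 pp2:2 pp3:3 pp4:2 pp5:1
Op 5: write(P1, v1, 160). refcount(pp1)=3>1 -> COPY to pp6. 7 ppages; refcounts: pp0:1 pp1:2 pp2:2 pp3:3 pp4:2 pp5:1 pp6:1
Op 6: fork(P2) -> P3. 7 ppages; refcounts: pp0:1 pp1:3 pp2:3 pp3:4 pp4:3 pp5:1 pp6:1
Op 7: write(P3, v3, 182). refcount(pp3)=4>1 -> COPY to pp7. 8 ppages; refcounts: pp0:1 pp1:3 pp2:3 pp3:3 pp4:3 pp5:1 pp6:1 pp7:1
Op 8: read(P2, v0) -> 188. No state change.

Answer: 1 3 3 3 3 1 1 1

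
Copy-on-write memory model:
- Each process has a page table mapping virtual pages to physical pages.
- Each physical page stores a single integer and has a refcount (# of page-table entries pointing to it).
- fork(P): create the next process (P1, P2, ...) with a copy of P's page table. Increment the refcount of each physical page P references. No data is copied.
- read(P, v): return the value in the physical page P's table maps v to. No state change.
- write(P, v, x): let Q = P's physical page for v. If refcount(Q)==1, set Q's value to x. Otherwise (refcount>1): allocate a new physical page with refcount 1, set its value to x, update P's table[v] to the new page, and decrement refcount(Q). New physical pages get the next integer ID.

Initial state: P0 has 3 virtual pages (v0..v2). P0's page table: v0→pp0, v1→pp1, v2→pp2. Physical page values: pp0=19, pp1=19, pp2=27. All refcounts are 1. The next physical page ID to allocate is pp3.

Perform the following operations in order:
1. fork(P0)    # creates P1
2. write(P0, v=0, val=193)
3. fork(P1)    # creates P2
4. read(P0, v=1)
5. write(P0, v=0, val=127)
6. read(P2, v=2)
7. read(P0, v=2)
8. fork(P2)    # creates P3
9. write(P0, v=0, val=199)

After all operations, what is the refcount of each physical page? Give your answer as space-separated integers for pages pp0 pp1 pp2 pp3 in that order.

Op 1: fork(P0) -> P1. 3 ppages; refcounts: pp0:2 pp1:2 pp2:2
Op 2: write(P0, v0, 193). refcount(pp0)=2>1 -> COPY to pp3. 4 ppages; refcounts: pp0:1 pp1:2 pp2:2 pp3:1
Op 3: fork(P1) -> P2. 4 ppages; refcounts: pp0:2 pp1:3 pp2:3 pp3:1
Op 4: read(P0, v1) -> 19. No state change.
Op 5: write(P0, v0, 127). refcount(pp3)=1 -> write in place. 4 ppages; refcounts: pp0:2 pp1:3 pp2:3 pp3:1
Op 6: read(P2, v2) -> 27. No state change.
Op 7: read(P0, v2) -> 27. No state change.
Op 8: fork(P2) -> P3. 4 ppages; refcounts: pp0:3 pp1:4 pp2:4 pp3:1
Op 9: write(P0, v0, 199). refcount(pp3)=1 -> write in place. 4 ppages; refcounts: pp0:3 pp1:4 pp2:4 pp3:1

Answer: 3 4 4 1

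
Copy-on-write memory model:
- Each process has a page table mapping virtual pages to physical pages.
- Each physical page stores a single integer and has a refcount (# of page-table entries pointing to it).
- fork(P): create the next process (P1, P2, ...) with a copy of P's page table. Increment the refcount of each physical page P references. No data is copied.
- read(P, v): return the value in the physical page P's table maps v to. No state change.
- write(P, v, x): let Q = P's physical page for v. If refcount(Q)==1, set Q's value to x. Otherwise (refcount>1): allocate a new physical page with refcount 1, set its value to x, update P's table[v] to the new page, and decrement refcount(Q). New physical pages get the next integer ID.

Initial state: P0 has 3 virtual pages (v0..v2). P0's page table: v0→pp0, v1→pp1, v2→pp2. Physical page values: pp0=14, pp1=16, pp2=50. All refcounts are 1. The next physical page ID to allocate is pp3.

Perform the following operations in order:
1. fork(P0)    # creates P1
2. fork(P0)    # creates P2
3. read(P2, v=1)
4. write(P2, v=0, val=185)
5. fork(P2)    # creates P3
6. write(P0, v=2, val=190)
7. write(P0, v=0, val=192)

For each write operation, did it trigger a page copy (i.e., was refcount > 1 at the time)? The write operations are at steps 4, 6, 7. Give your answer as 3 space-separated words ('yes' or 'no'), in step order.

Op 1: fork(P0) -> P1. 3 ppages; refcounts: pp0:2 pp1:2 pp2:2
Op 2: fork(P0) -> P2. 3 ppages; refcounts: pp0:3 pp1:3 pp2:3
Op 3: read(P2, v1) -> 16. No state change.
Op 4: write(P2, v0, 185). refcount(pp0)=3>1 -> COPY to pp3. 4 ppages; refcounts: pp0:2 pp1:3 pp2:3 pp3:1
Op 5: fork(P2) -> P3. 4 ppages; refcounts: pp0:2 pp1:4 pp2:4 pp3:2
Op 6: write(P0, v2, 190). refcount(pp2)=4>1 -> COPY to pp4. 5 ppages; refcounts: pp0:2 pp1:4 pp2:3 pp3:2 pp4:1
Op 7: write(P0, v0, 192). refcount(pp0)=2>1 -> COPY to pp5. 6 ppages; refcounts: pp0:1 pp1:4 pp2:3 pp3:2 pp4:1 pp5:1

yes yes yes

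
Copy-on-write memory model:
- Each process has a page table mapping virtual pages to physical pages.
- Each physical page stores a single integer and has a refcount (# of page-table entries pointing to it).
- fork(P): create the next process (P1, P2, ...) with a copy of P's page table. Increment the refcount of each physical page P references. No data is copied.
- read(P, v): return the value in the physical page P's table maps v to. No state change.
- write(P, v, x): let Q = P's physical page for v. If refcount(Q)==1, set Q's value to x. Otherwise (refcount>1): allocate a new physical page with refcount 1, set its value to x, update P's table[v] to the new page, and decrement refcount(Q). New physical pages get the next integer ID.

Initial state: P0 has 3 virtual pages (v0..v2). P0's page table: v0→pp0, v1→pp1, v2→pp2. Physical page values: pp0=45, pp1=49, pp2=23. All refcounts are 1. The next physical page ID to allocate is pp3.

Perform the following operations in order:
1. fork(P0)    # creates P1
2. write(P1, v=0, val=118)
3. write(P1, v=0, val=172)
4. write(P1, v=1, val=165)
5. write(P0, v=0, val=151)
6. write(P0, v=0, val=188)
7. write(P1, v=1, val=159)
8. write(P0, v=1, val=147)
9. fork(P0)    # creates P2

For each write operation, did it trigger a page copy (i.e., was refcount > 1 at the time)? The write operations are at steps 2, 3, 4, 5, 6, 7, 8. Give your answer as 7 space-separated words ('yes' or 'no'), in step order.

Op 1: fork(P0) -> P1. 3 ppages; refcounts: pp0:2 pp1:2 pp2:2
Op 2: write(P1, v0, 118). refcount(pp0)=2>1 -> COPY to pp3. 4 ppages; refcounts: pp0:1 pp1:2 pp2:2 pp3:1
Op 3: write(P1, v0, 172). refcount(pp3)=1 -> write in place. 4 ppages; refcounts: pp0:1 pp1:2 pp2:2 pp3:1
Op 4: write(P1, v1, 165). refcount(pp1)=2>1 -> COPY to pp4. 5 ppages; refcounts: pp0:1 pp1:1 pp2:2 pp3:1 pp4:1
Op 5: write(P0, v0, 151). refcount(pp0)=1 -> write in place. 5 ppages; refcounts: pp0:1 pp1:1 pp2:2 pp3:1 pp4:1
Op 6: write(P0, v0, 188). refcount(pp0)=1 -> write in place. 5 ppages; refcounts: pp0:1 pp1:1 pp2:2 pp3:1 pp4:1
Op 7: write(P1, v1, 159). refcount(pp4)=1 -> write in place. 5 ppages; refcounts: pp0:1 pp1:1 pp2:2 pp3:1 pp4:1
Op 8: write(P0, v1, 147). refcount(pp1)=1 -> write in place. 5 ppages; refcounts: pp0:1 pp1:1 pp2:2 pp3:1 pp4:1
Op 9: fork(P0) -> P2. 5 ppages; refcounts: pp0:2 pp1:2 pp2:3 pp3:1 pp4:1

yes no yes no no no no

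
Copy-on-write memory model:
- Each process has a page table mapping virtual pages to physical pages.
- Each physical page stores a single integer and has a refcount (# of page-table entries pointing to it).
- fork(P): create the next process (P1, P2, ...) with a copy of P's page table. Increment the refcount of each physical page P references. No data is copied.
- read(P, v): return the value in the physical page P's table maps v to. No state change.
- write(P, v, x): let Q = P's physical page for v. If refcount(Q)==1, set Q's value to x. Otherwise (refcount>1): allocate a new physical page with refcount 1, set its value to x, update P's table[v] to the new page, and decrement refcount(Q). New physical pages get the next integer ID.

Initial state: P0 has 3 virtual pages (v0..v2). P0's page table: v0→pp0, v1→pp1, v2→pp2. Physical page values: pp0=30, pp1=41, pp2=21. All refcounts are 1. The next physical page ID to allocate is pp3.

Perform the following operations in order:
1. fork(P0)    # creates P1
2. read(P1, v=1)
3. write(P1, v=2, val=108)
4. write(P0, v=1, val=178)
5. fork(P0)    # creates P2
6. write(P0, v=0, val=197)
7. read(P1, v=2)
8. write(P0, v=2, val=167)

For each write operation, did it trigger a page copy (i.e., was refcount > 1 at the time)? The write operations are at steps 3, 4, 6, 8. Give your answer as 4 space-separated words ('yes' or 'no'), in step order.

Op 1: fork(P0) -> P1. 3 ppages; refcounts: pp0:2 pp1:2 pp2:2
Op 2: read(P1, v1) -> 41. No state change.
Op 3: write(P1, v2, 108). refcount(pp2)=2>1 -> COPY to pp3. 4 ppages; refcounts: pp0:2 pp1:2 pp2:1 pp3:1
Op 4: write(P0, v1, 178). refcount(pp1)=2>1 -> COPY to pp4. 5 ppages; refcounts: pp0:2 pp1:1 pp2:1 pp3:1 pp4:1
Op 5: fork(P0) -> P2. 5 ppages; refcounts: pp0:3 pp1:1 pp2:2 pp3:1 pp4:2
Op 6: write(P0, v0, 197). refcount(pp0)=3>1 -> COPY to pp5. 6 ppages; refcounts: pp0:2 pp1:1 pp2:2 pp3:1 pp4:2 pp5:1
Op 7: read(P1, v2) -> 108. No state change.
Op 8: write(P0, v2, 167). refcount(pp2)=2>1 -> COPY to pp6. 7 ppages; refcounts: pp0:2 pp1:1 pp2:1 pp3:1 pp4:2 pp5:1 pp6:1

yes yes yes yes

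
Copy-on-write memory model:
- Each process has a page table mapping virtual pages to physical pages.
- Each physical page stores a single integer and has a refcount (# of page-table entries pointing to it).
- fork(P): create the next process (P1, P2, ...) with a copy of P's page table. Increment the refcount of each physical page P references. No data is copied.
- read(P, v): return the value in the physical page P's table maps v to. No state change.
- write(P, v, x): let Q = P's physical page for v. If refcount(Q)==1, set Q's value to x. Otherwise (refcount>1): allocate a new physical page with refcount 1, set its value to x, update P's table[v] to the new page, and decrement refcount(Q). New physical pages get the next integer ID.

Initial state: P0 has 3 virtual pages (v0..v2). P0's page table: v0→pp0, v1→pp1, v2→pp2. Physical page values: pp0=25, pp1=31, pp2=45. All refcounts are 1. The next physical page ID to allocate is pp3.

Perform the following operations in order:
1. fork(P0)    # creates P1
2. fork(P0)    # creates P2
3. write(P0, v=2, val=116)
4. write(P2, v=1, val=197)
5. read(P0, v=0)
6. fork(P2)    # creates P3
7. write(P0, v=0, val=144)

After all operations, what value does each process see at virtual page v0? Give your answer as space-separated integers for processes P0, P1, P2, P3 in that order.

Op 1: fork(P0) -> P1. 3 ppages; refcounts: pp0:2 pp1:2 pp2:2
Op 2: fork(P0) -> P2. 3 ppages; refcounts: pp0:3 pp1:3 pp2:3
Op 3: write(P0, v2, 116). refcount(pp2)=3>1 -> COPY to pp3. 4 ppages; refcounts: pp0:3 pp1:3 pp2:2 pp3:1
Op 4: write(P2, v1, 197). refcount(pp1)=3>1 -> COPY to pp4. 5 ppages; refcounts: pp0:3 pp1:2 pp2:2 pp3:1 pp4:1
Op 5: read(P0, v0) -> 25. No state change.
Op 6: fork(P2) -> P3. 5 ppages; refcounts: pp0:4 pp1:2 pp2:3 pp3:1 pp4:2
Op 7: write(P0, v0, 144). refcount(pp0)=4>1 -> COPY to pp5. 6 ppages; refcounts: pp0:3 pp1:2 pp2:3 pp3:1 pp4:2 pp5:1
P0: v0 -> pp5 = 144
P1: v0 -> pp0 = 25
P2: v0 -> pp0 = 25
P3: v0 -> pp0 = 25

Answer: 144 25 25 25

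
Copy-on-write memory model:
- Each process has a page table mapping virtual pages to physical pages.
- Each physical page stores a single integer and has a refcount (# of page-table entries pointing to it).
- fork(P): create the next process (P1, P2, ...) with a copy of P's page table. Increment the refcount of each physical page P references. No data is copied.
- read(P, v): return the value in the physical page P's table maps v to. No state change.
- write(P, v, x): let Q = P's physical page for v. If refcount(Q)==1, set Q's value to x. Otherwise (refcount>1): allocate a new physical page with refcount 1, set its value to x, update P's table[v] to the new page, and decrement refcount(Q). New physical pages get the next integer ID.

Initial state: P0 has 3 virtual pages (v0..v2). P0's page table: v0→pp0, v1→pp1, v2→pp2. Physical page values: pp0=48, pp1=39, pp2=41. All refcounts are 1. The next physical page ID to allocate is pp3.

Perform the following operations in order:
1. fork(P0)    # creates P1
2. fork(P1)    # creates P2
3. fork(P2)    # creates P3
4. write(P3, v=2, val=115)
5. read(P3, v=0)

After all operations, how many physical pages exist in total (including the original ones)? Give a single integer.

Op 1: fork(P0) -> P1. 3 ppages; refcounts: pp0:2 pp1:2 pp2:2
Op 2: fork(P1) -> P2. 3 ppages; refcounts: pp0:3 pp1:3 pp2:3
Op 3: fork(P2) -> P3. 3 ppages; refcounts: pp0:4 pp1:4 pp2:4
Op 4: write(P3, v2, 115). refcount(pp2)=4>1 -> COPY to pp3. 4 ppages; refcounts: pp0:4 pp1:4 pp2:3 pp3:1
Op 5: read(P3, v0) -> 48. No state change.

Answer: 4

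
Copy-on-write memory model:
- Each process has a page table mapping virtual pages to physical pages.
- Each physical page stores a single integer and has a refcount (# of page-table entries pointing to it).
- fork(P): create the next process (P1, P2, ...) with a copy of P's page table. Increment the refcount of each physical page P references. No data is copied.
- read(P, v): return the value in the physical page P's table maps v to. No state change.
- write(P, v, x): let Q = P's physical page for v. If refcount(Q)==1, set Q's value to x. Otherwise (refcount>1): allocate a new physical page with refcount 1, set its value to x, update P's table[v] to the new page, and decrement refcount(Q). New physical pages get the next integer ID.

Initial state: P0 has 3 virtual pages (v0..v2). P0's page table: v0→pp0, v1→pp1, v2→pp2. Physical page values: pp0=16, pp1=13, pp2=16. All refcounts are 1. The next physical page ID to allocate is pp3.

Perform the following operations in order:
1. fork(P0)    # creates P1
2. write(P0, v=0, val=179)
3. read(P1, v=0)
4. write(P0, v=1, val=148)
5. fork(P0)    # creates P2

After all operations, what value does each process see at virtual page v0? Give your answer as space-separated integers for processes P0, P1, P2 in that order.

Answer: 179 16 179

Derivation:
Op 1: fork(P0) -> P1. 3 ppages; refcounts: pp0:2 pp1:2 pp2:2
Op 2: write(P0, v0, 179). refcount(pp0)=2>1 -> COPY to pp3. 4 ppages; refcounts: pp0:1 pp1:2 pp2:2 pp3:1
Op 3: read(P1, v0) -> 16. No state change.
Op 4: write(P0, v1, 148). refcount(pp1)=2>1 -> COPY to pp4. 5 ppages; refcounts: pp0:1 pp1:1 pp2:2 pp3:1 pp4:1
Op 5: fork(P0) -> P2. 5 ppages; refcounts: pp0:1 pp1:1 pp2:3 pp3:2 pp4:2
P0: v0 -> pp3 = 179
P1: v0 -> pp0 = 16
P2: v0 -> pp3 = 179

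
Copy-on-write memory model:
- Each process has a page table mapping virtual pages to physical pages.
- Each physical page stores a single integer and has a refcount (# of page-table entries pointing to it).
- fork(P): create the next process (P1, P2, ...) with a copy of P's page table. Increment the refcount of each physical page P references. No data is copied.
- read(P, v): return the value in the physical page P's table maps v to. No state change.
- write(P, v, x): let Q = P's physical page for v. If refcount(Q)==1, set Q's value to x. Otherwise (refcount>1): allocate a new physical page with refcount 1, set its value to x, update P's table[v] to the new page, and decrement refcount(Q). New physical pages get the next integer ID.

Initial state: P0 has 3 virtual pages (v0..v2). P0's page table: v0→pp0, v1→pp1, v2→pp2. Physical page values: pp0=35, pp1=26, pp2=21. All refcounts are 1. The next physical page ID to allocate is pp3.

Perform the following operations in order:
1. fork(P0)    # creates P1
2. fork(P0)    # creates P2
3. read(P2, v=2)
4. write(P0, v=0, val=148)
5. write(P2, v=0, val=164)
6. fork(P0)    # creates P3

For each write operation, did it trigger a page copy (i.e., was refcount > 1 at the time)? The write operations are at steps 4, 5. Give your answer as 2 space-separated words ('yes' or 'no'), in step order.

Op 1: fork(P0) -> P1. 3 ppages; refcounts: pp0:2 pp1:2 pp2:2
Op 2: fork(P0) -> P2. 3 ppages; refcounts: pp0:3 pp1:3 pp2:3
Op 3: read(P2, v2) -> 21. No state change.
Op 4: write(P0, v0, 148). refcount(pp0)=3>1 -> COPY to pp3. 4 ppages; refcounts: pp0:2 pp1:3 pp2:3 pp3:1
Op 5: write(P2, v0, 164). refcount(pp0)=2>1 -> COPY to pp4. 5 ppages; refcounts: pp0:1 pp1:3 pp2:3 pp3:1 pp4:1
Op 6: fork(P0) -> P3. 5 ppages; refcounts: pp0:1 pp1:4 pp2:4 pp3:2 pp4:1

yes yes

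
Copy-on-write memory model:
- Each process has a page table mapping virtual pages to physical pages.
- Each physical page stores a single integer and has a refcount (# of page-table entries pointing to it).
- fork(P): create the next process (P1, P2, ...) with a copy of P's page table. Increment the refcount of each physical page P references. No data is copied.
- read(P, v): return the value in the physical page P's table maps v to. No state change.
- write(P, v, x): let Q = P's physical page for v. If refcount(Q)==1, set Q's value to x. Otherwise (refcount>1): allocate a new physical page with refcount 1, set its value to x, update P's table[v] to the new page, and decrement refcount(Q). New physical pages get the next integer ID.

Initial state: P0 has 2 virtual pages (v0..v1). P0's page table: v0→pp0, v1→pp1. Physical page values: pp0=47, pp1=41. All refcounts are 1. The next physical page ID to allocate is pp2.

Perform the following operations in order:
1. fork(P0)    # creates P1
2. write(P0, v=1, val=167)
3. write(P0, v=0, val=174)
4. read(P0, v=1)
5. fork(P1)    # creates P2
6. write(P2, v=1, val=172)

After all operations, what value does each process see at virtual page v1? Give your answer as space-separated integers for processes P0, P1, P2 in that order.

Op 1: fork(P0) -> P1. 2 ppages; refcounts: pp0:2 pp1:2
Op 2: write(P0, v1, 167). refcount(pp1)=2>1 -> COPY to pp2. 3 ppages; refcounts: pp0:2 pp1:1 pp2:1
Op 3: write(P0, v0, 174). refcount(pp0)=2>1 -> COPY to pp3. 4 ppages; refcounts: pp0:1 pp1:1 pp2:1 pp3:1
Op 4: read(P0, v1) -> 167. No state change.
Op 5: fork(P1) -> P2. 4 ppages; refcounts: pp0:2 pp1:2 pp2:1 pp3:1
Op 6: write(P2, v1, 172). refcount(pp1)=2>1 -> COPY to pp4. 5 ppages; refcounts: pp0:2 pp1:1 pp2:1 pp3:1 pp4:1
P0: v1 -> pp2 = 167
P1: v1 -> pp1 = 41
P2: v1 -> pp4 = 172

Answer: 167 41 172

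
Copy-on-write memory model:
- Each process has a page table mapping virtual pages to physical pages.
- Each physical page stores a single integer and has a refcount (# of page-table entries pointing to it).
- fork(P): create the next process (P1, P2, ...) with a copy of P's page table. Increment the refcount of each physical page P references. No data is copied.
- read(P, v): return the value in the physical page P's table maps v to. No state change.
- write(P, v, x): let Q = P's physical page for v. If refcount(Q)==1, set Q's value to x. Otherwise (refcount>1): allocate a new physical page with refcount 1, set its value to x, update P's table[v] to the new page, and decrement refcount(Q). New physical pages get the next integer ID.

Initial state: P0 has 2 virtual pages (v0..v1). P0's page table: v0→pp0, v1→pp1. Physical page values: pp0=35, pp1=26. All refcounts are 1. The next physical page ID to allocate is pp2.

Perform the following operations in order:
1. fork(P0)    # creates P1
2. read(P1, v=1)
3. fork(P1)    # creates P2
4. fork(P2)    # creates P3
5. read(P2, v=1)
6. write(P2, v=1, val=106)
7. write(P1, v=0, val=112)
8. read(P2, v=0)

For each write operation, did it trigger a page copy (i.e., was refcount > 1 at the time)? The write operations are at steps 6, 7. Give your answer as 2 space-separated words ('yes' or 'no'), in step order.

Op 1: fork(P0) -> P1. 2 ppages; refcounts: pp0:2 pp1:2
Op 2: read(P1, v1) -> 26. No state change.
Op 3: fork(P1) -> P2. 2 ppages; refcounts: pp0:3 pp1:3
Op 4: fork(P2) -> P3. 2 ppages; refcounts: pp0:4 pp1:4
Op 5: read(P2, v1) -> 26. No state change.
Op 6: write(P2, v1, 106). refcount(pp1)=4>1 -> COPY to pp2. 3 ppages; refcounts: pp0:4 pp1:3 pp2:1
Op 7: write(P1, v0, 112). refcount(pp0)=4>1 -> COPY to pp3. 4 ppages; refcounts: pp0:3 pp1:3 pp2:1 pp3:1
Op 8: read(P2, v0) -> 35. No state change.

yes yes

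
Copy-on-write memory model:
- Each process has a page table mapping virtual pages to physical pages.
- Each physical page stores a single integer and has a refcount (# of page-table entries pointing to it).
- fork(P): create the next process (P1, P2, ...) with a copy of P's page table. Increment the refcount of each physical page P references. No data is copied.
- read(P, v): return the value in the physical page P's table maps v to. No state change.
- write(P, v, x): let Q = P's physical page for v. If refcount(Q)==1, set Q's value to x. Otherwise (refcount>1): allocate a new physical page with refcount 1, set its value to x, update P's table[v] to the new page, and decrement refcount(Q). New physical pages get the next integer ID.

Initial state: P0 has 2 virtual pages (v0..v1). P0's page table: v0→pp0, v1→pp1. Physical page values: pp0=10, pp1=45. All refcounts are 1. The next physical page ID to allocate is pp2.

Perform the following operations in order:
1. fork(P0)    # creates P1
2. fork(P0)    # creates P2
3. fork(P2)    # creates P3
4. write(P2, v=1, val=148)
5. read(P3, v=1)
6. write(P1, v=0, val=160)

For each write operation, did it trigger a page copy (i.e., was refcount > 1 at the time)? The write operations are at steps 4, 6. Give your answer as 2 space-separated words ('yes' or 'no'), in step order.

Op 1: fork(P0) -> P1. 2 ppages; refcounts: pp0:2 pp1:2
Op 2: fork(P0) -> P2. 2 ppages; refcounts: pp0:3 pp1:3
Op 3: fork(P2) -> P3. 2 ppages; refcounts: pp0:4 pp1:4
Op 4: write(P2, v1, 148). refcount(pp1)=4>1 -> COPY to pp2. 3 ppages; refcounts: pp0:4 pp1:3 pp2:1
Op 5: read(P3, v1) -> 45. No state change.
Op 6: write(P1, v0, 160). refcount(pp0)=4>1 -> COPY to pp3. 4 ppages; refcounts: pp0:3 pp1:3 pp2:1 pp3:1

yes yes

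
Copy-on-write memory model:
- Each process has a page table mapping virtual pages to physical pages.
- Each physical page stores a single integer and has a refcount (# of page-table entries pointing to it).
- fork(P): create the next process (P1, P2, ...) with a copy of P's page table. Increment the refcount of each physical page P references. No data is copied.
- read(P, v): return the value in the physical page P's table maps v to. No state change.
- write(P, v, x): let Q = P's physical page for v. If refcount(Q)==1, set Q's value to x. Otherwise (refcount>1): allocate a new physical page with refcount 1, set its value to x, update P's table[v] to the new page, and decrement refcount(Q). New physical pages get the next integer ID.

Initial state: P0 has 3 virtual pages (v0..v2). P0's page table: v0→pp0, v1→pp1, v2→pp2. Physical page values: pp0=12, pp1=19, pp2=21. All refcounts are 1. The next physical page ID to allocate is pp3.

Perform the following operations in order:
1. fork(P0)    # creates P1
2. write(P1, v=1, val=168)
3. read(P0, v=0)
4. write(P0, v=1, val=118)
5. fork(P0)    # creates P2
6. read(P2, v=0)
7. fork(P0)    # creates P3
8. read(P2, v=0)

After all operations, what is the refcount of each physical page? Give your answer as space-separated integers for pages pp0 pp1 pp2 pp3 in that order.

Answer: 4 3 4 1

Derivation:
Op 1: fork(P0) -> P1. 3 ppages; refcounts: pp0:2 pp1:2 pp2:2
Op 2: write(P1, v1, 168). refcount(pp1)=2>1 -> COPY to pp3. 4 ppages; refcounts: pp0:2 pp1:1 pp2:2 pp3:1
Op 3: read(P0, v0) -> 12. No state change.
Op 4: write(P0, v1, 118). refcount(pp1)=1 -> write in place. 4 ppages; refcounts: pp0:2 pp1:1 pp2:2 pp3:1
Op 5: fork(P0) -> P2. 4 ppages; refcounts: pp0:3 pp1:2 pp2:3 pp3:1
Op 6: read(P2, v0) -> 12. No state change.
Op 7: fork(P0) -> P3. 4 ppages; refcounts: pp0:4 pp1:3 pp2:4 pp3:1
Op 8: read(P2, v0) -> 12. No state change.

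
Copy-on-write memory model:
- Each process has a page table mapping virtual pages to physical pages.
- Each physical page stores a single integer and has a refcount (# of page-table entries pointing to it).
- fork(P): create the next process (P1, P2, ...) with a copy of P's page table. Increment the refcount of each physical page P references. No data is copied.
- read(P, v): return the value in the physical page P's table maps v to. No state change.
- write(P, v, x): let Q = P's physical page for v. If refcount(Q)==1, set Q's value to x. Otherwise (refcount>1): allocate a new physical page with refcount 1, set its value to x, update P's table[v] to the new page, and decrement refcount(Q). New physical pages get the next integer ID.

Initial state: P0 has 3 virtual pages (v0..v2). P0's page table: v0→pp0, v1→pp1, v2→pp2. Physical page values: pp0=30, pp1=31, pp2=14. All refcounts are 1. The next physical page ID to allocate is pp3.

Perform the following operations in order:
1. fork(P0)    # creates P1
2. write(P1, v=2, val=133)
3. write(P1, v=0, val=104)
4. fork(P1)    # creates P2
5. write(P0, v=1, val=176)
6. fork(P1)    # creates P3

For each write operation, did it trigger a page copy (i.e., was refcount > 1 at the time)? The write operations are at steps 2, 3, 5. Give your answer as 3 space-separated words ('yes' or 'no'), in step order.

Op 1: fork(P0) -> P1. 3 ppages; refcounts: pp0:2 pp1:2 pp2:2
Op 2: write(P1, v2, 133). refcount(pp2)=2>1 -> COPY to pp3. 4 ppages; refcounts: pp0:2 pp1:2 pp2:1 pp3:1
Op 3: write(P1, v0, 104). refcount(pp0)=2>1 -> COPY to pp4. 5 ppages; refcounts: pp0:1 pp1:2 pp2:1 pp3:1 pp4:1
Op 4: fork(P1) -> P2. 5 ppages; refcounts: pp0:1 pp1:3 pp2:1 pp3:2 pp4:2
Op 5: write(P0, v1, 176). refcount(pp1)=3>1 -> COPY to pp5. 6 ppages; refcounts: pp0:1 pp1:2 pp2:1 pp3:2 pp4:2 pp5:1
Op 6: fork(P1) -> P3. 6 ppages; refcounts: pp0:1 pp1:3 pp2:1 pp3:3 pp4:3 pp5:1

yes yes yes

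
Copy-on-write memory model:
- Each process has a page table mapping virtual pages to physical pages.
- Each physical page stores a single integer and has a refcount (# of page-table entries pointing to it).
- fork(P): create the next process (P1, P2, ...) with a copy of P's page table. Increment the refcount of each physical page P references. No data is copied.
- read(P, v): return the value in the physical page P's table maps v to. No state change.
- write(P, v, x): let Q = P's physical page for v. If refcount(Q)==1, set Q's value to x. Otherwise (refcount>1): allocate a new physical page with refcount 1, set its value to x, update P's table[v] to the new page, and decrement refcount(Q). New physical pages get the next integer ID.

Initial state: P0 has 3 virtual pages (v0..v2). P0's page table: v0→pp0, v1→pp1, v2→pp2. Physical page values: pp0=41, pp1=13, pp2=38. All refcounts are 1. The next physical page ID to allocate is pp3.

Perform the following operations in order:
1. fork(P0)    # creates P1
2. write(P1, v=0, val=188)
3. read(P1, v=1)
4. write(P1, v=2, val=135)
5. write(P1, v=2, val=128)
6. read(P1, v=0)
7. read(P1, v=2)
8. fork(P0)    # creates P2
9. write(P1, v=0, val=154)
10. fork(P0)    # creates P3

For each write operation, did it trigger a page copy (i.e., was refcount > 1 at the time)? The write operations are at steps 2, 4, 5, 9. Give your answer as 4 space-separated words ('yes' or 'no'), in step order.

Op 1: fork(P0) -> P1. 3 ppages; refcounts: pp0:2 pp1:2 pp2:2
Op 2: write(P1, v0, 188). refcount(pp0)=2>1 -> COPY to pp3. 4 ppages; refcounts: pp0:1 pp1:2 pp2:2 pp3:1
Op 3: read(P1, v1) -> 13. No state change.
Op 4: write(P1, v2, 135). refcount(pp2)=2>1 -> COPY to pp4. 5 ppages; refcounts: pp0:1 pp1:2 pp2:1 pp3:1 pp4:1
Op 5: write(P1, v2, 128). refcount(pp4)=1 -> write in place. 5 ppages; refcounts: pp0:1 pp1:2 pp2:1 pp3:1 pp4:1
Op 6: read(P1, v0) -> 188. No state change.
Op 7: read(P1, v2) -> 128. No state change.
Op 8: fork(P0) -> P2. 5 ppages; refcounts: pp0:2 pp1:3 pp2:2 pp3:1 pp4:1
Op 9: write(P1, v0, 154). refcount(pp3)=1 -> write in place. 5 ppages; refcounts: pp0:2 pp1:3 pp2:2 pp3:1 pp4:1
Op 10: fork(P0) -> P3. 5 ppages; refcounts: pp0:3 pp1:4 pp2:3 pp3:1 pp4:1

yes yes no no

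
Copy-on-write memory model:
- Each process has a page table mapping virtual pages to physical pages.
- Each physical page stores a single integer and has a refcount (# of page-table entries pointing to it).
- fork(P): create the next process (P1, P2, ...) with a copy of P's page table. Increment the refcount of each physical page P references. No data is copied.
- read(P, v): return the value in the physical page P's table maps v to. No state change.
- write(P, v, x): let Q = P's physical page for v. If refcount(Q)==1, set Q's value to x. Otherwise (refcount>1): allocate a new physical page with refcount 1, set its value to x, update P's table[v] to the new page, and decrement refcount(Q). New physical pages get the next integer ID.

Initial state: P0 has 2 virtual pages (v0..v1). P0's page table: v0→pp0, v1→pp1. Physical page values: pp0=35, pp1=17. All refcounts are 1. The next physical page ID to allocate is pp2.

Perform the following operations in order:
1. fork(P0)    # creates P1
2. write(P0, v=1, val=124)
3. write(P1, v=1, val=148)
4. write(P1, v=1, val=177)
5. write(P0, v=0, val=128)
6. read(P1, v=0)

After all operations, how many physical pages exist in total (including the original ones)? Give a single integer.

Op 1: fork(P0) -> P1. 2 ppages; refcounts: pp0:2 pp1:2
Op 2: write(P0, v1, 124). refcount(pp1)=2>1 -> COPY to pp2. 3 ppages; refcounts: pp0:2 pp1:1 pp2:1
Op 3: write(P1, v1, 148). refcount(pp1)=1 -> write in place. 3 ppages; refcounts: pp0:2 pp1:1 pp2:1
Op 4: write(P1, v1, 177). refcount(pp1)=1 -> write in place. 3 ppages; refcounts: pp0:2 pp1:1 pp2:1
Op 5: write(P0, v0, 128). refcount(pp0)=2>1 -> COPY to pp3. 4 ppages; refcounts: pp0:1 pp1:1 pp2:1 pp3:1
Op 6: read(P1, v0) -> 35. No state change.

Answer: 4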